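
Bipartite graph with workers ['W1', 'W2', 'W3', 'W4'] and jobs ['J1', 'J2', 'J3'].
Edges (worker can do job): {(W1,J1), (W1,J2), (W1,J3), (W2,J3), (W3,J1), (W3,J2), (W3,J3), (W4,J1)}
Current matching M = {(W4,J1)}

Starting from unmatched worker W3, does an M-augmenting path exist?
Yes: W3 → J3

An M-augmenting path alternates non-matching / matching edges, starting and ending at unmatched vertices.
Path: W3 → J3
(J3 is unmatched in M, so the path is augmenting.)
Flipping edges along this path would increase |M| from 1 to 2.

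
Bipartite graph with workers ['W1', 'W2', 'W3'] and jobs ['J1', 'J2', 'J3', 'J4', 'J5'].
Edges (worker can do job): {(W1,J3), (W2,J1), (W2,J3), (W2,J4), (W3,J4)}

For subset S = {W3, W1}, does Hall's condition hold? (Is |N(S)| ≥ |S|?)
Yes: |N(S)| = 2, |S| = 2

Subset S = {W3, W1}
Neighbors N(S) = {J3, J4}

|N(S)| = 2, |S| = 2
Hall's condition: |N(S)| ≥ |S| is satisfied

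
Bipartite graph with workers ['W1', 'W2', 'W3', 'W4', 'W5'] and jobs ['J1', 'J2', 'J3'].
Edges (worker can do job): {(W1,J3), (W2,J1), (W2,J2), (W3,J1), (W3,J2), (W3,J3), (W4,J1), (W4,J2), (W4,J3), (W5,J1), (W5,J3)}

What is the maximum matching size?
Maximum matching size = 3

Maximum matching: {(W3,J1), (W4,J2), (W5,J3)}
Size: 3

This assigns 3 workers to 3 distinct jobs.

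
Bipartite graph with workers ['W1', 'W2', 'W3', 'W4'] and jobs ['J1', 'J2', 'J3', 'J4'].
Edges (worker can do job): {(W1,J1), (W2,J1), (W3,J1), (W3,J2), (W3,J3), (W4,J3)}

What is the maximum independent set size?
Maximum independent set = 5

By König's theorem:
- Min vertex cover = Max matching = 3
- Max independent set = Total vertices - Min vertex cover
- Max independent set = 8 - 3 = 5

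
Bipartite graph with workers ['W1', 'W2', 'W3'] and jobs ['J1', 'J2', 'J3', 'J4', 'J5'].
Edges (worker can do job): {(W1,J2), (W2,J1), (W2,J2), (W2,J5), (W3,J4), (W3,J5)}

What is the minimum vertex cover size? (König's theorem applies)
Minimum vertex cover size = 3

By König's theorem: in bipartite graphs,
min vertex cover = max matching = 3

Maximum matching has size 3, so minimum vertex cover also has size 3.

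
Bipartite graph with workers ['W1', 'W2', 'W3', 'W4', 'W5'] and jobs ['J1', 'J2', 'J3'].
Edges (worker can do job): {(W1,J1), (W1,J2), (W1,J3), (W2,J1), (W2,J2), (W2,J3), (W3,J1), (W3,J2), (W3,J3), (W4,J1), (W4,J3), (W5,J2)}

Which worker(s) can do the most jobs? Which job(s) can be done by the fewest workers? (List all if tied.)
Most versatile: W1, W2, W3 (3 jobs); Least covered: J1, J2, J3 (4 workers)

Worker degrees (jobs they can do): W1:3, W2:3, W3:3, W4:2, W5:1
Job degrees (workers who can do it): J1:4, J2:4, J3:4

Maximum worker degree is 3, achieved by: W1, W2, W3
Minimum job degree is 4, achieved by: J1, J2, J3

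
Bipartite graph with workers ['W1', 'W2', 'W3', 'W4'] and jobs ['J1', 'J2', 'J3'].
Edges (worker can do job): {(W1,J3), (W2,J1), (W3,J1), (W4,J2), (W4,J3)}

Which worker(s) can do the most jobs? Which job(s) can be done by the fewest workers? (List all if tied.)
Most versatile: W4 (2 jobs); Least covered: J2 (1 workers)

Worker degrees (jobs they can do): W1:1, W2:1, W3:1, W4:2
Job degrees (workers who can do it): J1:2, J2:1, J3:2

Maximum worker degree is 2, achieved by: W4
Minimum job degree is 1, achieved by: J2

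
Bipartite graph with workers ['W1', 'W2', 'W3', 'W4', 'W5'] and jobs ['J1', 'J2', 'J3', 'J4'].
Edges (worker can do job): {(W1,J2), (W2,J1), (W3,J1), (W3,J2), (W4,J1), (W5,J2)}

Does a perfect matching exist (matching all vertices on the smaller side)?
No, maximum matching has size 2 < 4

Maximum matching has size 2, need 4 for perfect matching.
Unmatched workers: ['W5', 'W1', 'W2']
Unmatched jobs: ['J3', 'J4']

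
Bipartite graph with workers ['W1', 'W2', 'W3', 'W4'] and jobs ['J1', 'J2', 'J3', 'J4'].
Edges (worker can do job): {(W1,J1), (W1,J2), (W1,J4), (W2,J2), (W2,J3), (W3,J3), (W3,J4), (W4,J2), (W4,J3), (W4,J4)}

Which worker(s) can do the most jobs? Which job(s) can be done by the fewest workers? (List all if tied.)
Most versatile: W1, W4 (3 jobs); Least covered: J1 (1 workers)

Worker degrees (jobs they can do): W1:3, W2:2, W3:2, W4:3
Job degrees (workers who can do it): J1:1, J2:3, J3:3, J4:3

Maximum worker degree is 3, achieved by: W1, W4
Minimum job degree is 1, achieved by: J1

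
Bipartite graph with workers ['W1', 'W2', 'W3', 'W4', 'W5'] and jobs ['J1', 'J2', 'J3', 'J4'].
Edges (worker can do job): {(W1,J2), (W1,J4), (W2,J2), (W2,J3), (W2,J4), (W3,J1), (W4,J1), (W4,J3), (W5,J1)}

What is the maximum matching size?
Maximum matching size = 4

Maximum matching: {(W1,J2), (W2,J4), (W3,J1), (W4,J3)}
Size: 4

This assigns 4 workers to 4 distinct jobs.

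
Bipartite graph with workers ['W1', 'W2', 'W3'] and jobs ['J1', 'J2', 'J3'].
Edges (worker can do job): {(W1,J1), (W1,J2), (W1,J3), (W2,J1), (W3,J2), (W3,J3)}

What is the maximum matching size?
Maximum matching size = 3

Maximum matching: {(W1,J2), (W2,J1), (W3,J3)}
Size: 3

This assigns 3 workers to 3 distinct jobs.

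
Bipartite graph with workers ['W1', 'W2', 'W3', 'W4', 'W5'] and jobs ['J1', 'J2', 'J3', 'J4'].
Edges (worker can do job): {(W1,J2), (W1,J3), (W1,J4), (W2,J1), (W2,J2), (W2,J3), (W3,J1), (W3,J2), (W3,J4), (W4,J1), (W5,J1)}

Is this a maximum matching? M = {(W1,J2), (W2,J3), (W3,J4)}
No, size 3 is not maximum

Proposed matching has size 3.
Maximum matching size for this graph: 4.

This is NOT maximum - can be improved to size 4.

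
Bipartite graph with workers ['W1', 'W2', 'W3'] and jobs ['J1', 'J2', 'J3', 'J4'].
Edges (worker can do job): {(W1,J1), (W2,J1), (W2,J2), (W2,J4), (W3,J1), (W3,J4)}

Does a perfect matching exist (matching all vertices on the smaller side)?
Yes, perfect matching exists (size 3)

Perfect matching: {(W1,J1), (W2,J2), (W3,J4)}
All 3 vertices on the smaller side are matched.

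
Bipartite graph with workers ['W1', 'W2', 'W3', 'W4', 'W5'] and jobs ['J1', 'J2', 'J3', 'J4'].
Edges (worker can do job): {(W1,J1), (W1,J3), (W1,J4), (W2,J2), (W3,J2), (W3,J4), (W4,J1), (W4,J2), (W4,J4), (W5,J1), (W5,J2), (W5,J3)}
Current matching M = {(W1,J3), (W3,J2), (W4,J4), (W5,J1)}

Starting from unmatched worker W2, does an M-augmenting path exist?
No augmenting path from W2

Alternating search from W2 reaches jobs: {J1, J2, J3, J4}.
Every reachable job is already matched in M, and following those matched edges back to workers exposes no further unvisited jobs.
No M-augmenting path from W2 exists.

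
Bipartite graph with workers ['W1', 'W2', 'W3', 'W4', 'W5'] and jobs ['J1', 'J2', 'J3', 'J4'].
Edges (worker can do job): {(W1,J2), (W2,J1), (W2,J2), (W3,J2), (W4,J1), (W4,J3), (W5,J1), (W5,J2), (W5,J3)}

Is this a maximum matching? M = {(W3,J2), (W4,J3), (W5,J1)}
Yes, size 3 is maximum

Proposed matching has size 3.
Maximum matching size for this graph: 3.

This is a maximum matching.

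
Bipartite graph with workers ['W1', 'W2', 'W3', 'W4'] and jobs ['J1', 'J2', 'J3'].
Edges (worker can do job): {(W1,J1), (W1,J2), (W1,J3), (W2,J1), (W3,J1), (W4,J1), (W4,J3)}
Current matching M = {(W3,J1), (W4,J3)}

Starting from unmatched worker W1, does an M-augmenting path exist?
Yes: W1 → J2

An M-augmenting path alternates non-matching / matching edges, starting and ending at unmatched vertices.
Path: W1 → J2
(J2 is unmatched in M, so the path is augmenting.)
Flipping edges along this path would increase |M| from 2 to 3.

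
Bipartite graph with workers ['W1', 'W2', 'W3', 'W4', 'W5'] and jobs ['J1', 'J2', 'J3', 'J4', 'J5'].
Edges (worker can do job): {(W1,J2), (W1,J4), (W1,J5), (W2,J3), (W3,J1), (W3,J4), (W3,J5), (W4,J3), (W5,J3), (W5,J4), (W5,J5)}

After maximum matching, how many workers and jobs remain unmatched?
Unmatched: 1 workers, 1 jobs

Maximum matching size: 4
Workers: 5 total, 4 matched, 1 unmatched
Jobs: 5 total, 4 matched, 1 unmatched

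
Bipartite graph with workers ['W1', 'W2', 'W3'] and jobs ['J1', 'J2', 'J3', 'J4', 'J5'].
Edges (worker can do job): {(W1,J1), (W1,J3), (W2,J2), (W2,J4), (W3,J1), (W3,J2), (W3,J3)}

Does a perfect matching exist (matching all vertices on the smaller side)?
Yes, perfect matching exists (size 3)

Perfect matching: {(W1,J1), (W2,J4), (W3,J2)}
All 3 vertices on the smaller side are matched.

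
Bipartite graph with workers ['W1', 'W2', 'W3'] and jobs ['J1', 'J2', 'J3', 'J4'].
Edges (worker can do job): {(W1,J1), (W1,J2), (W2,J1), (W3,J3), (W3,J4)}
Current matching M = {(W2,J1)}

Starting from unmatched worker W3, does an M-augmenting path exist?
Yes: W3 → J4

An M-augmenting path alternates non-matching / matching edges, starting and ending at unmatched vertices.
Path: W3 → J4
(J4 is unmatched in M, so the path is augmenting.)
Flipping edges along this path would increase |M| from 1 to 2.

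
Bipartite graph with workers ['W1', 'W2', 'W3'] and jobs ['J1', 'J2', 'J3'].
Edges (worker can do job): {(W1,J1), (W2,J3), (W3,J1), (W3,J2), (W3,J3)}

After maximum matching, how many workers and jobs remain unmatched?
Unmatched: 0 workers, 0 jobs

Maximum matching size: 3
Workers: 3 total, 3 matched, 0 unmatched
Jobs: 3 total, 3 matched, 0 unmatched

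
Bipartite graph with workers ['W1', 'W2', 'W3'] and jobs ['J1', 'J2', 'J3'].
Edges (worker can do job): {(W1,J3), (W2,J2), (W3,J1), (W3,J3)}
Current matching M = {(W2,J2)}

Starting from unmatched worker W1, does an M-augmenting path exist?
Yes: W1 → J3

An M-augmenting path alternates non-matching / matching edges, starting and ending at unmatched vertices.
Path: W1 → J3
(J3 is unmatched in M, so the path is augmenting.)
Flipping edges along this path would increase |M| from 1 to 2.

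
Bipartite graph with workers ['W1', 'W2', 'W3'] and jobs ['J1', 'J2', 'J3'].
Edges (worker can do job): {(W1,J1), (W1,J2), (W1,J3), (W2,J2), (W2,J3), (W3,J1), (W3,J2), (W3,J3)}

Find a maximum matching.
Matching: {(W1,J1), (W2,J3), (W3,J2)}

Maximum matching (size 3):
  W1 → J1
  W2 → J3
  W3 → J2

Each worker is assigned to at most one job, and each job to at most one worker.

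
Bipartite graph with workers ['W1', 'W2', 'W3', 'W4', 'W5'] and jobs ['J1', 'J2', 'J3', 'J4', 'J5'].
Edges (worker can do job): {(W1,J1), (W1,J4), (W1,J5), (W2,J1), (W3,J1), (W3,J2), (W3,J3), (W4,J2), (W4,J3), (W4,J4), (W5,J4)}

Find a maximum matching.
Matching: {(W1,J5), (W2,J1), (W3,J3), (W4,J2), (W5,J4)}

Maximum matching (size 5):
  W1 → J5
  W2 → J1
  W3 → J3
  W4 → J2
  W5 → J4

Each worker is assigned to at most one job, and each job to at most one worker.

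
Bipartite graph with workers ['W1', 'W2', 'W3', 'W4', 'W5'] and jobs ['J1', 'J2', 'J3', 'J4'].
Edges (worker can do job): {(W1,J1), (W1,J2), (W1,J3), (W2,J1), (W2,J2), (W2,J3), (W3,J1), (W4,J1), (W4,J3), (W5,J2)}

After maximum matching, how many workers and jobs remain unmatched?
Unmatched: 2 workers, 1 jobs

Maximum matching size: 3
Workers: 5 total, 3 matched, 2 unmatched
Jobs: 4 total, 3 matched, 1 unmatched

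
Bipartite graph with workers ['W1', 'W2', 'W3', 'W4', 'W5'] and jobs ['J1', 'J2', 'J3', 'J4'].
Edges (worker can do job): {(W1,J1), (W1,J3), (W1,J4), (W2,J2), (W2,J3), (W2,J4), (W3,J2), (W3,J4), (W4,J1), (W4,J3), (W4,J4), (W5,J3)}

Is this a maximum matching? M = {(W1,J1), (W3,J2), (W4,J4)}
No, size 3 is not maximum

Proposed matching has size 3.
Maximum matching size for this graph: 4.

This is NOT maximum - can be improved to size 4.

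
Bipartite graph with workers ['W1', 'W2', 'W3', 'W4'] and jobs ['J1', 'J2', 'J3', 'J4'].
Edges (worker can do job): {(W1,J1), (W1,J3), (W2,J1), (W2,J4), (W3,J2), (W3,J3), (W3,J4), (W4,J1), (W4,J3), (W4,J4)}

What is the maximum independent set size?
Maximum independent set = 4

By König's theorem:
- Min vertex cover = Max matching = 4
- Max independent set = Total vertices - Min vertex cover
- Max independent set = 8 - 4 = 4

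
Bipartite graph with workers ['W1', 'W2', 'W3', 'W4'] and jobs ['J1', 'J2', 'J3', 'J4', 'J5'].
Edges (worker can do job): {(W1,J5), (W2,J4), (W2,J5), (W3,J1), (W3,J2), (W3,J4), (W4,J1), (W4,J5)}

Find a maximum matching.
Matching: {(W1,J5), (W2,J4), (W3,J2), (W4,J1)}

Maximum matching (size 4):
  W1 → J5
  W2 → J4
  W3 → J2
  W4 → J1

Each worker is assigned to at most one job, and each job to at most one worker.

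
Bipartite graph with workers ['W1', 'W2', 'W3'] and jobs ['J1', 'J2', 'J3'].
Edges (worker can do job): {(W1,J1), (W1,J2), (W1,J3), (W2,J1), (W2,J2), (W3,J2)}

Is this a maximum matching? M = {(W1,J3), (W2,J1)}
No, size 2 is not maximum

Proposed matching has size 2.
Maximum matching size for this graph: 3.

This is NOT maximum - can be improved to size 3.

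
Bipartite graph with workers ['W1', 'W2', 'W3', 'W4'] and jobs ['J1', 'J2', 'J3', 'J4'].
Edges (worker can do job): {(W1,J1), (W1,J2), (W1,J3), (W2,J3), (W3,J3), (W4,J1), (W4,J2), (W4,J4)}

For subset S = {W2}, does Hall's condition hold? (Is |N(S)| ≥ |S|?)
Yes: |N(S)| = 1, |S| = 1

Subset S = {W2}
Neighbors N(S) = {J3}

|N(S)| = 1, |S| = 1
Hall's condition: |N(S)| ≥ |S| is satisfied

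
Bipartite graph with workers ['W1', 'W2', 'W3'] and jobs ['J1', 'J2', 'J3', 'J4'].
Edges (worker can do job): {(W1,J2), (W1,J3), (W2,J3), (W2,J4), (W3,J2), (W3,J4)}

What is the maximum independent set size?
Maximum independent set = 4

By König's theorem:
- Min vertex cover = Max matching = 3
- Max independent set = Total vertices - Min vertex cover
- Max independent set = 7 - 3 = 4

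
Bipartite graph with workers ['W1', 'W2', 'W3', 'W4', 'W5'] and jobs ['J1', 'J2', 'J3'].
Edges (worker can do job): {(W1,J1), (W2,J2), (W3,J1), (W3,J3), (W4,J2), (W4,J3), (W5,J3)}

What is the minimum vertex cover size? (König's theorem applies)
Minimum vertex cover size = 3

By König's theorem: in bipartite graphs,
min vertex cover = max matching = 3

Maximum matching has size 3, so minimum vertex cover also has size 3.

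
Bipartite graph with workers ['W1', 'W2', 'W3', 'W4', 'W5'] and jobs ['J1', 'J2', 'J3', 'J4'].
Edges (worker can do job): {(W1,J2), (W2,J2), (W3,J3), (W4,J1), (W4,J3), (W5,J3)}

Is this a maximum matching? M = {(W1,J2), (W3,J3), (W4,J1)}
Yes, size 3 is maximum

Proposed matching has size 3.
Maximum matching size for this graph: 3.

This is a maximum matching.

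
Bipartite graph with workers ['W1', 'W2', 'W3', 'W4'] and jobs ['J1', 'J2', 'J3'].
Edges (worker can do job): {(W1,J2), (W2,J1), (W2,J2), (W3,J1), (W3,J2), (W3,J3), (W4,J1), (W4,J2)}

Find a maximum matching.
Matching: {(W2,J1), (W3,J3), (W4,J2)}

Maximum matching (size 3):
  W2 → J1
  W3 → J3
  W4 → J2

Each worker is assigned to at most one job, and each job to at most one worker.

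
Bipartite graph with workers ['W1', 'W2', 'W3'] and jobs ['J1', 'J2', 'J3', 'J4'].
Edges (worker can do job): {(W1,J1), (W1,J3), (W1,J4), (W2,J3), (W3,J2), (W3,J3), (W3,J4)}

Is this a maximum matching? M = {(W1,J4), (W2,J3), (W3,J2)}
Yes, size 3 is maximum

Proposed matching has size 3.
Maximum matching size for this graph: 3.

This is a maximum matching.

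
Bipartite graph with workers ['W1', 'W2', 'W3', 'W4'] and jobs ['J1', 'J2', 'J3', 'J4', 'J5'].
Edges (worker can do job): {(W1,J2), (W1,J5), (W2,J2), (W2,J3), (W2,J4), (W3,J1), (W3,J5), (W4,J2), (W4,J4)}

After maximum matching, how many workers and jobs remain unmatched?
Unmatched: 0 workers, 1 jobs

Maximum matching size: 4
Workers: 4 total, 4 matched, 0 unmatched
Jobs: 5 total, 4 matched, 1 unmatched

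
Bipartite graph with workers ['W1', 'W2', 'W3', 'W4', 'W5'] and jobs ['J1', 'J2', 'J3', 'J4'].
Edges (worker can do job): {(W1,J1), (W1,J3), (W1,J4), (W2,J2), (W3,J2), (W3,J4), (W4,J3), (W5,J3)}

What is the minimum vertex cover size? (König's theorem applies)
Minimum vertex cover size = 4

By König's theorem: in bipartite graphs,
min vertex cover = max matching = 4

Maximum matching has size 4, so minimum vertex cover also has size 4.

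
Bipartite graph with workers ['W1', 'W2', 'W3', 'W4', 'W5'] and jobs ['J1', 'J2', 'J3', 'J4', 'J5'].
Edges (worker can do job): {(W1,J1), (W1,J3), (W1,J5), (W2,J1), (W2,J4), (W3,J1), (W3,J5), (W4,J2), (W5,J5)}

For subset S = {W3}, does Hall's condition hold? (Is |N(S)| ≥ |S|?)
Yes: |N(S)| = 2, |S| = 1

Subset S = {W3}
Neighbors N(S) = {J1, J5}

|N(S)| = 2, |S| = 1
Hall's condition: |N(S)| ≥ |S| is satisfied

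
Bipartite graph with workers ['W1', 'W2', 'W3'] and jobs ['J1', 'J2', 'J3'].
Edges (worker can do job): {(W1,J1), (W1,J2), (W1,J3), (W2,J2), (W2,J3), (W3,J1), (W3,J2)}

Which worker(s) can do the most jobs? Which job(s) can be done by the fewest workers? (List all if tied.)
Most versatile: W1 (3 jobs); Least covered: J1, J3 (2 workers)

Worker degrees (jobs they can do): W1:3, W2:2, W3:2
Job degrees (workers who can do it): J1:2, J2:3, J3:2

Maximum worker degree is 3, achieved by: W1
Minimum job degree is 2, achieved by: J1, J3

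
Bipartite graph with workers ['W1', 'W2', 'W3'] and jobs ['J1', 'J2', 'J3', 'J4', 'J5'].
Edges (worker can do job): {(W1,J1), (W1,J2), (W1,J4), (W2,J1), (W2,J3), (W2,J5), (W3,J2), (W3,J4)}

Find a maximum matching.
Matching: {(W1,J2), (W2,J3), (W3,J4)}

Maximum matching (size 3):
  W1 → J2
  W2 → J3
  W3 → J4

Each worker is assigned to at most one job, and each job to at most one worker.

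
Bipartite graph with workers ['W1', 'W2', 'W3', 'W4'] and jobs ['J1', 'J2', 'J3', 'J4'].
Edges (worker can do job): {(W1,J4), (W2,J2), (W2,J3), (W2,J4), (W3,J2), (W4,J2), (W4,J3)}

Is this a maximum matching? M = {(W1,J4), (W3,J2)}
No, size 2 is not maximum

Proposed matching has size 2.
Maximum matching size for this graph: 3.

This is NOT maximum - can be improved to size 3.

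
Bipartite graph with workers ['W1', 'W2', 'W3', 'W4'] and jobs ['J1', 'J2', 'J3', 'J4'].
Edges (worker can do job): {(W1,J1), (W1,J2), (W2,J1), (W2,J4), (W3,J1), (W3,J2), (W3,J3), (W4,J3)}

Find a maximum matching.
Matching: {(W1,J2), (W2,J4), (W3,J1), (W4,J3)}

Maximum matching (size 4):
  W1 → J2
  W2 → J4
  W3 → J1
  W4 → J3

Each worker is assigned to at most one job, and each job to at most one worker.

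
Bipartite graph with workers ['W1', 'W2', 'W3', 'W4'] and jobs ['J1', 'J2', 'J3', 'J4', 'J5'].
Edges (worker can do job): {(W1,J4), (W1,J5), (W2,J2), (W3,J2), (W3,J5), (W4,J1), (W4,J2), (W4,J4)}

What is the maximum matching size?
Maximum matching size = 4

Maximum matching: {(W1,J4), (W2,J2), (W3,J5), (W4,J1)}
Size: 4

This assigns 4 workers to 4 distinct jobs.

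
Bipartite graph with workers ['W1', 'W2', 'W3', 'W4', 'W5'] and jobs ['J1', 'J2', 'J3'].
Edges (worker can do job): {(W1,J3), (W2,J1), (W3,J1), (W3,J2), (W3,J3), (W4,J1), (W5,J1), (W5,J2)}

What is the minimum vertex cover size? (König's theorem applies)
Minimum vertex cover size = 3

By König's theorem: in bipartite graphs,
min vertex cover = max matching = 3

Maximum matching has size 3, so minimum vertex cover also has size 3.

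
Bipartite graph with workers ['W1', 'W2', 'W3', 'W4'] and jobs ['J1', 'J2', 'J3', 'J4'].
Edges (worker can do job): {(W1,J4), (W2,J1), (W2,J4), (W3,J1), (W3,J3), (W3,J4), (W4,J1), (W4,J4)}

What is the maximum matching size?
Maximum matching size = 3

Maximum matching: {(W1,J4), (W3,J3), (W4,J1)}
Size: 3

This assigns 3 workers to 3 distinct jobs.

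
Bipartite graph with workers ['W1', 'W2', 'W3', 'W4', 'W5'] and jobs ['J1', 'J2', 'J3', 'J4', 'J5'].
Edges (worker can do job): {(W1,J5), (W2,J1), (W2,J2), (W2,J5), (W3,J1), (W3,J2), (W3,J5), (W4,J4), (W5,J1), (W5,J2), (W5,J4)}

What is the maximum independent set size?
Maximum independent set = 6

By König's theorem:
- Min vertex cover = Max matching = 4
- Max independent set = Total vertices - Min vertex cover
- Max independent set = 10 - 4 = 6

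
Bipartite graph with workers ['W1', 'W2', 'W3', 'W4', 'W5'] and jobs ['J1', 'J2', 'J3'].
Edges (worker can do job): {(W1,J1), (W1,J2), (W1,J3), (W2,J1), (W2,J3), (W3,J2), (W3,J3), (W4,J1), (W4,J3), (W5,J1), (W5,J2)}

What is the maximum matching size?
Maximum matching size = 3

Maximum matching: {(W1,J2), (W3,J3), (W5,J1)}
Size: 3

This assigns 3 workers to 3 distinct jobs.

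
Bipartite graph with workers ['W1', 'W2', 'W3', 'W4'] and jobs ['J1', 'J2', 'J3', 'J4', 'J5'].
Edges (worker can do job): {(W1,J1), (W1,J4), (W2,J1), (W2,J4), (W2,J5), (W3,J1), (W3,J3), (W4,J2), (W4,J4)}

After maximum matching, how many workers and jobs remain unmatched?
Unmatched: 0 workers, 1 jobs

Maximum matching size: 4
Workers: 4 total, 4 matched, 0 unmatched
Jobs: 5 total, 4 matched, 1 unmatched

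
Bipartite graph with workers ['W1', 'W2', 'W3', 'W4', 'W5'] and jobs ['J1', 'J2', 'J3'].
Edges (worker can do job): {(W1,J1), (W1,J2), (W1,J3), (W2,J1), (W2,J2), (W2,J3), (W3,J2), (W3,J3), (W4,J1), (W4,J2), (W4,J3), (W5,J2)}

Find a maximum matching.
Matching: {(W3,J3), (W4,J1), (W5,J2)}

Maximum matching (size 3):
  W3 → J3
  W4 → J1
  W5 → J2

Each worker is assigned to at most one job, and each job to at most one worker.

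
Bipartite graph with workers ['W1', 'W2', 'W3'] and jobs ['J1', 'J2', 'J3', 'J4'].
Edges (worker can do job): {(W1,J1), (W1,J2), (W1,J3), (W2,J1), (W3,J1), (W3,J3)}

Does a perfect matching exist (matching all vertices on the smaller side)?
Yes, perfect matching exists (size 3)

Perfect matching: {(W1,J2), (W2,J1), (W3,J3)}
All 3 vertices on the smaller side are matched.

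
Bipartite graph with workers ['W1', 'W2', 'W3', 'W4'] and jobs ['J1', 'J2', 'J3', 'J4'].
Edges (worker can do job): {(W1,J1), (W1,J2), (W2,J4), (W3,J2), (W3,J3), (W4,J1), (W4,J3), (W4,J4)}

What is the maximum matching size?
Maximum matching size = 4

Maximum matching: {(W1,J1), (W2,J4), (W3,J2), (W4,J3)}
Size: 4

This assigns 4 workers to 4 distinct jobs.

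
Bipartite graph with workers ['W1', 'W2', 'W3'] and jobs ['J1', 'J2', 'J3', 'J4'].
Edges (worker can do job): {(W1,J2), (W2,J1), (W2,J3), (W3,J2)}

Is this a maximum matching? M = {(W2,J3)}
No, size 1 is not maximum

Proposed matching has size 1.
Maximum matching size for this graph: 2.

This is NOT maximum - can be improved to size 2.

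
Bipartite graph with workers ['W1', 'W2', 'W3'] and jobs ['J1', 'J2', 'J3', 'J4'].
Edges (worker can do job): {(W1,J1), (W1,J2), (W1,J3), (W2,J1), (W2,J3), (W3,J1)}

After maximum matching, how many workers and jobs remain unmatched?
Unmatched: 0 workers, 1 jobs

Maximum matching size: 3
Workers: 3 total, 3 matched, 0 unmatched
Jobs: 4 total, 3 matched, 1 unmatched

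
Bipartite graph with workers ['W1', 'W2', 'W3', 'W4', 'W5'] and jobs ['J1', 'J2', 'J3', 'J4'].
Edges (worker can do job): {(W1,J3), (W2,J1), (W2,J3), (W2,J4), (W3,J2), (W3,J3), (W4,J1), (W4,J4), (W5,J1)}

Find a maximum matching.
Matching: {(W1,J3), (W3,J2), (W4,J4), (W5,J1)}

Maximum matching (size 4):
  W1 → J3
  W3 → J2
  W4 → J4
  W5 → J1

Each worker is assigned to at most one job, and each job to at most one worker.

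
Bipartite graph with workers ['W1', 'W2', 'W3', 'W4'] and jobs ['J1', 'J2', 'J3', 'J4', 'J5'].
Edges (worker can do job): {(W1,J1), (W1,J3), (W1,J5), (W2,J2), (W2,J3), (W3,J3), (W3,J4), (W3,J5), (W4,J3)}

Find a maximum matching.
Matching: {(W1,J1), (W2,J2), (W3,J5), (W4,J3)}

Maximum matching (size 4):
  W1 → J1
  W2 → J2
  W3 → J5
  W4 → J3

Each worker is assigned to at most one job, and each job to at most one worker.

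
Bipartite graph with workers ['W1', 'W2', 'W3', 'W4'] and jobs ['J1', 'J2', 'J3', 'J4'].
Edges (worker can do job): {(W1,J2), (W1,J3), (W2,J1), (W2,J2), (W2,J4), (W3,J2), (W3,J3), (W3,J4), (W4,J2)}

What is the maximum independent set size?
Maximum independent set = 4

By König's theorem:
- Min vertex cover = Max matching = 4
- Max independent set = Total vertices - Min vertex cover
- Max independent set = 8 - 4 = 4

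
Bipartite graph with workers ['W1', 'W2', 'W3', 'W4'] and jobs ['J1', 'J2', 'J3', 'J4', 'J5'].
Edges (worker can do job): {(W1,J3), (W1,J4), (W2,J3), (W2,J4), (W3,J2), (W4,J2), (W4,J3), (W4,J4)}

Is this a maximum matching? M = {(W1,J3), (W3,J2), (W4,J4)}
Yes, size 3 is maximum

Proposed matching has size 3.
Maximum matching size for this graph: 3.

This is a maximum matching.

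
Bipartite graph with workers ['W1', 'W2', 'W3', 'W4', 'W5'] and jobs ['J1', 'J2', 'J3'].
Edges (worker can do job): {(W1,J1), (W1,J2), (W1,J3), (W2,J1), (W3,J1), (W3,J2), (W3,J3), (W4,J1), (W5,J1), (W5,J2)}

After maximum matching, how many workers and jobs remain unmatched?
Unmatched: 2 workers, 0 jobs

Maximum matching size: 3
Workers: 5 total, 3 matched, 2 unmatched
Jobs: 3 total, 3 matched, 0 unmatched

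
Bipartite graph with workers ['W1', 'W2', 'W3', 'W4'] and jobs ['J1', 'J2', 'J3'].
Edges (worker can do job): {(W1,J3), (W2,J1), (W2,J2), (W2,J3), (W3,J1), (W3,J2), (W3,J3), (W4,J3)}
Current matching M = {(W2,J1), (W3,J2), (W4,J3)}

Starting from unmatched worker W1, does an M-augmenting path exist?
No augmenting path from W1

Alternating search from W1 reaches jobs: {J3}.
Every reachable job is already matched in M, and following those matched edges back to workers exposes no further unvisited jobs.
No M-augmenting path from W1 exists.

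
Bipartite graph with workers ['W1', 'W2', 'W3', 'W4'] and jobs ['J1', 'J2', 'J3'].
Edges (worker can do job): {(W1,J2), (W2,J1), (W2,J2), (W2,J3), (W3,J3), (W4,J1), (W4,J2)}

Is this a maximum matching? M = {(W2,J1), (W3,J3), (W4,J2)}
Yes, size 3 is maximum

Proposed matching has size 3.
Maximum matching size for this graph: 3.

This is a maximum matching.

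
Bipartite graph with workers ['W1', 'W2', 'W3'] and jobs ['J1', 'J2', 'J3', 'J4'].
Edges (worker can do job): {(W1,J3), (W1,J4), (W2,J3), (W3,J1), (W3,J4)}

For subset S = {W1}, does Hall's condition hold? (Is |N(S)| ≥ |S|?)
Yes: |N(S)| = 2, |S| = 1

Subset S = {W1}
Neighbors N(S) = {J3, J4}

|N(S)| = 2, |S| = 1
Hall's condition: |N(S)| ≥ |S| is satisfied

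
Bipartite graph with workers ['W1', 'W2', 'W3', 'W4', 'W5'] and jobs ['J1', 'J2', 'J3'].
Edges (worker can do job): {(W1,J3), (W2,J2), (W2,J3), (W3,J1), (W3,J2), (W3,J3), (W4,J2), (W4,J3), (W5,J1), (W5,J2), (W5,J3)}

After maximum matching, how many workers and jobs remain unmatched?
Unmatched: 2 workers, 0 jobs

Maximum matching size: 3
Workers: 5 total, 3 matched, 2 unmatched
Jobs: 3 total, 3 matched, 0 unmatched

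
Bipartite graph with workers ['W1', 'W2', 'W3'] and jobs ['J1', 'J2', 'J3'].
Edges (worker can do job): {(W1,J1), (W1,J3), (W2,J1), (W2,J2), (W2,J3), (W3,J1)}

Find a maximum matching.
Matching: {(W1,J3), (W2,J2), (W3,J1)}

Maximum matching (size 3):
  W1 → J3
  W2 → J2
  W3 → J1

Each worker is assigned to at most one job, and each job to at most one worker.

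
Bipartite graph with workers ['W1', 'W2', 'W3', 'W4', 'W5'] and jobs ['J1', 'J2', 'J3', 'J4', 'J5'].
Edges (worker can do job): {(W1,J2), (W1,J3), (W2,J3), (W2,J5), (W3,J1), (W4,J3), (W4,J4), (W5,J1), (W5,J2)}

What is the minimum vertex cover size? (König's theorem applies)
Minimum vertex cover size = 5

By König's theorem: in bipartite graphs,
min vertex cover = max matching = 5

Maximum matching has size 5, so minimum vertex cover also has size 5.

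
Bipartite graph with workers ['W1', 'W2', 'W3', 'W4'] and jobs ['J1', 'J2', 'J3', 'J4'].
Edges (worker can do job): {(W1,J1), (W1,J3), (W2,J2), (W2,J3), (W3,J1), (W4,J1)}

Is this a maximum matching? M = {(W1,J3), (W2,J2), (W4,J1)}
Yes, size 3 is maximum

Proposed matching has size 3.
Maximum matching size for this graph: 3.

This is a maximum matching.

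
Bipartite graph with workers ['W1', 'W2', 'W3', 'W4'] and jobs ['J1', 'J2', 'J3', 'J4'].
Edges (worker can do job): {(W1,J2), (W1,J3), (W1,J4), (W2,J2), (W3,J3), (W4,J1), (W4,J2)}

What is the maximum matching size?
Maximum matching size = 4

Maximum matching: {(W1,J4), (W2,J2), (W3,J3), (W4,J1)}
Size: 4

This assigns 4 workers to 4 distinct jobs.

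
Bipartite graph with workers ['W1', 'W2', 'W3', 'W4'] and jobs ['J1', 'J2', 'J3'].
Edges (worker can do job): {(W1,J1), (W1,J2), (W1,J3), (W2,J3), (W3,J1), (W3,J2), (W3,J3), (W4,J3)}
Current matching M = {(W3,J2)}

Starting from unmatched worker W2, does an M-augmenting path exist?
Yes: W2 → J3

An M-augmenting path alternates non-matching / matching edges, starting and ending at unmatched vertices.
Path: W2 → J3
(J3 is unmatched in M, so the path is augmenting.)
Flipping edges along this path would increase |M| from 1 to 2.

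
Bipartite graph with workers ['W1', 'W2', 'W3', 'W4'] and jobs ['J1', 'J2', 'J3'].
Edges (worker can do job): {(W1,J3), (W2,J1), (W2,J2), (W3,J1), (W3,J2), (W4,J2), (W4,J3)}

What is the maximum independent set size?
Maximum independent set = 4

By König's theorem:
- Min vertex cover = Max matching = 3
- Max independent set = Total vertices - Min vertex cover
- Max independent set = 7 - 3 = 4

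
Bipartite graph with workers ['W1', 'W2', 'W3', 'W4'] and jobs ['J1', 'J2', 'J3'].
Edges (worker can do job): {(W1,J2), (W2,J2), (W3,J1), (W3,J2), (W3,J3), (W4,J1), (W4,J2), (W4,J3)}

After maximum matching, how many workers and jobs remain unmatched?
Unmatched: 1 workers, 0 jobs

Maximum matching size: 3
Workers: 4 total, 3 matched, 1 unmatched
Jobs: 3 total, 3 matched, 0 unmatched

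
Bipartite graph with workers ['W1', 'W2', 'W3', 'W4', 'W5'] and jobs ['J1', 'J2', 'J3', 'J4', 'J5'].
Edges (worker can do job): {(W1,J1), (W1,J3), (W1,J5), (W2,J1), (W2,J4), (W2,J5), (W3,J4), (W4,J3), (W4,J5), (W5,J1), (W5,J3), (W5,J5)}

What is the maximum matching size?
Maximum matching size = 4

Maximum matching: {(W1,J5), (W3,J4), (W4,J3), (W5,J1)}
Size: 4

This assigns 4 workers to 4 distinct jobs.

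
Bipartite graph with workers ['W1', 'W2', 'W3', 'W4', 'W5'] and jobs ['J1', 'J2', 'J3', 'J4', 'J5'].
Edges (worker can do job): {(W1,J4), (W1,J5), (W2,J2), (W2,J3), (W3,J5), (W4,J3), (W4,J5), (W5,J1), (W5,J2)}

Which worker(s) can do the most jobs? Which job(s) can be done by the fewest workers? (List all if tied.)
Most versatile: W1, W2, W4, W5 (2 jobs); Least covered: J1, J4 (1 workers)

Worker degrees (jobs they can do): W1:2, W2:2, W3:1, W4:2, W5:2
Job degrees (workers who can do it): J1:1, J2:2, J3:2, J4:1, J5:3

Maximum worker degree is 2, achieved by: W1, W2, W4, W5
Minimum job degree is 1, achieved by: J1, J4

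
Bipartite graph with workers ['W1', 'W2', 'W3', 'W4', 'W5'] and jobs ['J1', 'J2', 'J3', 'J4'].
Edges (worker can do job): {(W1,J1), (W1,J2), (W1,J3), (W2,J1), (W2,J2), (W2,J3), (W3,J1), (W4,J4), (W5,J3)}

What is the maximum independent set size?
Maximum independent set = 5

By König's theorem:
- Min vertex cover = Max matching = 4
- Max independent set = Total vertices - Min vertex cover
- Max independent set = 9 - 4 = 5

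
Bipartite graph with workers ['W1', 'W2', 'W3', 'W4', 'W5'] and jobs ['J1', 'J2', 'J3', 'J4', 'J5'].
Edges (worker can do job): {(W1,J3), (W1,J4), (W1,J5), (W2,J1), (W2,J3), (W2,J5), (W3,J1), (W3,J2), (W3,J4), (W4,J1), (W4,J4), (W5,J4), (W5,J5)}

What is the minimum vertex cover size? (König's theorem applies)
Minimum vertex cover size = 5

By König's theorem: in bipartite graphs,
min vertex cover = max matching = 5

Maximum matching has size 5, so minimum vertex cover also has size 5.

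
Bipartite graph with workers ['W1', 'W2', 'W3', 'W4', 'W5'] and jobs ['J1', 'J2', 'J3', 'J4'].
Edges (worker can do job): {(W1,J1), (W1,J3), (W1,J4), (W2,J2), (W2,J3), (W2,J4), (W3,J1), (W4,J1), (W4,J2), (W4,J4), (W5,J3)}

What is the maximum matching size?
Maximum matching size = 4

Maximum matching: {(W2,J2), (W3,J1), (W4,J4), (W5,J3)}
Size: 4

This assigns 4 workers to 4 distinct jobs.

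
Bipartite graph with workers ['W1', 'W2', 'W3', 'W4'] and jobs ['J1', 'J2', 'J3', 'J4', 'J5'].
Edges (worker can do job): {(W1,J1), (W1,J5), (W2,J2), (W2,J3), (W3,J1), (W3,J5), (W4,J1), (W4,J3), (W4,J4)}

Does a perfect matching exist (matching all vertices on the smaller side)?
Yes, perfect matching exists (size 4)

Perfect matching: {(W1,J1), (W2,J3), (W3,J5), (W4,J4)}
All 4 vertices on the smaller side are matched.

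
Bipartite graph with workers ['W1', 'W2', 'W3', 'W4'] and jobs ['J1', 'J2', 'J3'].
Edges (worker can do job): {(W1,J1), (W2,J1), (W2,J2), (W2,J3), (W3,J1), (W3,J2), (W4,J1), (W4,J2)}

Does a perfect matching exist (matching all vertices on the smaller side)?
Yes, perfect matching exists (size 3)

Perfect matching: {(W2,J3), (W3,J2), (W4,J1)}
All 3 vertices on the smaller side are matched.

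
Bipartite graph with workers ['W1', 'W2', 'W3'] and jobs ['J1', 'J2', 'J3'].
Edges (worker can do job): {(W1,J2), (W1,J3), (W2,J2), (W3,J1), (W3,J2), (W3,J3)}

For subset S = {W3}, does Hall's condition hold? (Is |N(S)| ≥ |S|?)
Yes: |N(S)| = 3, |S| = 1

Subset S = {W3}
Neighbors N(S) = {J1, J2, J3}

|N(S)| = 3, |S| = 1
Hall's condition: |N(S)| ≥ |S| is satisfied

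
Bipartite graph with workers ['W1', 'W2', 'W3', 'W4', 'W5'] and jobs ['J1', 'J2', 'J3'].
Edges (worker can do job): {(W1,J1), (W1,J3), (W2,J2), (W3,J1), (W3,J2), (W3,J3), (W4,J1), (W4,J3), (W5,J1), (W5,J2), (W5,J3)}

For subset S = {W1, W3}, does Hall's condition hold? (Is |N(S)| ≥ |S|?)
Yes: |N(S)| = 3, |S| = 2

Subset S = {W1, W3}
Neighbors N(S) = {J1, J2, J3}

|N(S)| = 3, |S| = 2
Hall's condition: |N(S)| ≥ |S| is satisfied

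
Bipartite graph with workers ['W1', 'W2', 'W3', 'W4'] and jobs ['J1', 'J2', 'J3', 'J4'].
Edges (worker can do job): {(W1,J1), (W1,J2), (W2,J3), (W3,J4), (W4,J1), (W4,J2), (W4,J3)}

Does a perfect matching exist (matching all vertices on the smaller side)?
Yes, perfect matching exists (size 4)

Perfect matching: {(W1,J1), (W2,J3), (W3,J4), (W4,J2)}
All 4 vertices on the smaller side are matched.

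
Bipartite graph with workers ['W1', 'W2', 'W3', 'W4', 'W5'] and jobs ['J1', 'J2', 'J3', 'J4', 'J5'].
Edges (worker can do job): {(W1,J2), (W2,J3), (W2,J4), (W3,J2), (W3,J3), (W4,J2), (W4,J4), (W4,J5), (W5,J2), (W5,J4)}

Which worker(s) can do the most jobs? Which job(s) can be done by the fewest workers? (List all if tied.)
Most versatile: W4 (3 jobs); Least covered: J1 (0 workers)

Worker degrees (jobs they can do): W1:1, W2:2, W3:2, W4:3, W5:2
Job degrees (workers who can do it): J1:0, J2:4, J3:2, J4:3, J5:1

Maximum worker degree is 3, achieved by: W4
Minimum job degree is 0, achieved by: J1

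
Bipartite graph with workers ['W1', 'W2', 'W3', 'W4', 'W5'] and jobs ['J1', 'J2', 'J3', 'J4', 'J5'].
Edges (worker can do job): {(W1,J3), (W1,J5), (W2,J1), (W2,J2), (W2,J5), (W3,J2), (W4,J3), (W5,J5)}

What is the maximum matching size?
Maximum matching size = 4

Maximum matching: {(W2,J1), (W3,J2), (W4,J3), (W5,J5)}
Size: 4

This assigns 4 workers to 4 distinct jobs.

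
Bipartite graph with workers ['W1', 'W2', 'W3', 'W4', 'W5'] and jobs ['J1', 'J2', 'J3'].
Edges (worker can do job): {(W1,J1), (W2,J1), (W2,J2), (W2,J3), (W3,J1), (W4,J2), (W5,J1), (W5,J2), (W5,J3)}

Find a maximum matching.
Matching: {(W3,J1), (W4,J2), (W5,J3)}

Maximum matching (size 3):
  W3 → J1
  W4 → J2
  W5 → J3

Each worker is assigned to at most one job, and each job to at most one worker.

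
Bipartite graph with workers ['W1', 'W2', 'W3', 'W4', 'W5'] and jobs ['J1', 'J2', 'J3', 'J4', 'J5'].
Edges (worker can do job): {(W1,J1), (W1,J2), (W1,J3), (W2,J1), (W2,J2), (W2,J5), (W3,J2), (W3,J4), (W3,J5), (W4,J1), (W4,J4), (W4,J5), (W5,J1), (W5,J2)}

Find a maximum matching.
Matching: {(W1,J3), (W2,J2), (W3,J4), (W4,J5), (W5,J1)}

Maximum matching (size 5):
  W1 → J3
  W2 → J2
  W3 → J4
  W4 → J5
  W5 → J1

Each worker is assigned to at most one job, and each job to at most one worker.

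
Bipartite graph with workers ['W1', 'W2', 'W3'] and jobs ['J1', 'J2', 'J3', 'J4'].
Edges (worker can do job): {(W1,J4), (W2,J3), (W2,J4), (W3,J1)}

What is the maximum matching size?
Maximum matching size = 3

Maximum matching: {(W1,J4), (W2,J3), (W3,J1)}
Size: 3

This assigns 3 workers to 3 distinct jobs.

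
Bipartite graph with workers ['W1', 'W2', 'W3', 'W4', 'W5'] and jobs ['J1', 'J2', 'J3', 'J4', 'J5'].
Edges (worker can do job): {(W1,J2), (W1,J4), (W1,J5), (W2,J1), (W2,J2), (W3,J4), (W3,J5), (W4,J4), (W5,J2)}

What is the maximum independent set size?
Maximum independent set = 6

By König's theorem:
- Min vertex cover = Max matching = 4
- Max independent set = Total vertices - Min vertex cover
- Max independent set = 10 - 4 = 6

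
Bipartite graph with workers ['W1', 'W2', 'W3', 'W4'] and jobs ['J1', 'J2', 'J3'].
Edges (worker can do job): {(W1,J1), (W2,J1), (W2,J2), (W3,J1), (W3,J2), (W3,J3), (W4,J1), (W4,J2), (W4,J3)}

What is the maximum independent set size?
Maximum independent set = 4

By König's theorem:
- Min vertex cover = Max matching = 3
- Max independent set = Total vertices - Min vertex cover
- Max independent set = 7 - 3 = 4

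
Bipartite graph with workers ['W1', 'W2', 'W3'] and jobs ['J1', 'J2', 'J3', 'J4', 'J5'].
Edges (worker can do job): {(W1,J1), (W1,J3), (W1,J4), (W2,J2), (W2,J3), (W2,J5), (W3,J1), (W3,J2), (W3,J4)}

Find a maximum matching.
Matching: {(W1,J4), (W2,J2), (W3,J1)}

Maximum matching (size 3):
  W1 → J4
  W2 → J2
  W3 → J1

Each worker is assigned to at most one job, and each job to at most one worker.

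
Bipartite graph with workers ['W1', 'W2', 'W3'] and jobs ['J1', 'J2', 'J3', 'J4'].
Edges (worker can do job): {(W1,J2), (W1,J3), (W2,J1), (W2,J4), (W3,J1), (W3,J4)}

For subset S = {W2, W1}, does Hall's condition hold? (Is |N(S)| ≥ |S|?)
Yes: |N(S)| = 4, |S| = 2

Subset S = {W2, W1}
Neighbors N(S) = {J1, J2, J3, J4}

|N(S)| = 4, |S| = 2
Hall's condition: |N(S)| ≥ |S| is satisfied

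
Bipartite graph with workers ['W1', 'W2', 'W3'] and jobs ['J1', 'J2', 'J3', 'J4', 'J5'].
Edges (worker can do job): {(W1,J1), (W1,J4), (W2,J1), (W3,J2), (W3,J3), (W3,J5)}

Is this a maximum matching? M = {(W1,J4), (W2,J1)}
No, size 2 is not maximum

Proposed matching has size 2.
Maximum matching size for this graph: 3.

This is NOT maximum - can be improved to size 3.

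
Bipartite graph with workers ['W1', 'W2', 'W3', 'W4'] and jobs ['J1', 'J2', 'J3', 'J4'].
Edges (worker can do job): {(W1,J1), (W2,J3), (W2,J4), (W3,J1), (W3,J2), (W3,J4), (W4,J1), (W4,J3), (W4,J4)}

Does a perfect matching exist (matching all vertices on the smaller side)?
Yes, perfect matching exists (size 4)

Perfect matching: {(W1,J1), (W2,J4), (W3,J2), (W4,J3)}
All 4 vertices on the smaller side are matched.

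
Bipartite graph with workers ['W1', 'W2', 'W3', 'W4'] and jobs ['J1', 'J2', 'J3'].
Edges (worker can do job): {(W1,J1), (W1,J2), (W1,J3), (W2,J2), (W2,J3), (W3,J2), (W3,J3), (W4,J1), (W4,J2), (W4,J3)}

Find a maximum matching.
Matching: {(W1,J1), (W3,J2), (W4,J3)}

Maximum matching (size 3):
  W1 → J1
  W3 → J2
  W4 → J3

Each worker is assigned to at most one job, and each job to at most one worker.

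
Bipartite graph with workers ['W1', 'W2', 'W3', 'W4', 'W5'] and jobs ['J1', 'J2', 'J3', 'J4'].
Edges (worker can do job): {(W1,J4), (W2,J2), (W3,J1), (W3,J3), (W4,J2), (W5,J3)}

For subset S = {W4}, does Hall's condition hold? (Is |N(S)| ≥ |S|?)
Yes: |N(S)| = 1, |S| = 1

Subset S = {W4}
Neighbors N(S) = {J2}

|N(S)| = 1, |S| = 1
Hall's condition: |N(S)| ≥ |S| is satisfied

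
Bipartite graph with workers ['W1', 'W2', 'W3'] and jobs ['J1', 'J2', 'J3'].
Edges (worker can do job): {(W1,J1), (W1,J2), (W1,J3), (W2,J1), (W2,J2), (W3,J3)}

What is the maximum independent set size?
Maximum independent set = 3

By König's theorem:
- Min vertex cover = Max matching = 3
- Max independent set = Total vertices - Min vertex cover
- Max independent set = 6 - 3 = 3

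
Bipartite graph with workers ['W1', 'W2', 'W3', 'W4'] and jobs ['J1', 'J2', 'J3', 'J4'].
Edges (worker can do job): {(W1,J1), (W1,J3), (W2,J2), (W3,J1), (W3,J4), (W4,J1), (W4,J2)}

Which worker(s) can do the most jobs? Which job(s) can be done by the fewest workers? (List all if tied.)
Most versatile: W1, W3, W4 (2 jobs); Least covered: J3, J4 (1 workers)

Worker degrees (jobs they can do): W1:2, W2:1, W3:2, W4:2
Job degrees (workers who can do it): J1:3, J2:2, J3:1, J4:1

Maximum worker degree is 2, achieved by: W1, W3, W4
Minimum job degree is 1, achieved by: J3, J4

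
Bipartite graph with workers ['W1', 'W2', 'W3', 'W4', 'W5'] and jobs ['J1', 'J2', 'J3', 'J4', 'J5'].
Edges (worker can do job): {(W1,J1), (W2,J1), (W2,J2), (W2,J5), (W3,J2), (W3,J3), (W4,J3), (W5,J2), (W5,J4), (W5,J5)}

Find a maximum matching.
Matching: {(W1,J1), (W2,J5), (W3,J2), (W4,J3), (W5,J4)}

Maximum matching (size 5):
  W1 → J1
  W2 → J5
  W3 → J2
  W4 → J3
  W5 → J4

Each worker is assigned to at most one job, and each job to at most one worker.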